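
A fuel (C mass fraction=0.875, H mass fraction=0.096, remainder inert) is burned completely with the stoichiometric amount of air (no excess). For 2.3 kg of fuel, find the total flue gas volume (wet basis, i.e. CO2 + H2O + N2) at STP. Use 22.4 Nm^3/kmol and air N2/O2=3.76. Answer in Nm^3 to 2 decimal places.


Per kg fuel: CO2 = (C/12 kmol)*22.4 = (0.875/12)*22.4 = 1.63333 Nm^3
Per kg fuel: H2O = (H/2 kmol)*22.4 = (0.096/2)*22.4 = 1.07520 Nm^3
O2 needed per kg fuel = C/12 + H/4 = 0.875/12 + 0.096/4 = 0.09691667 kmol
Per kg fuel: N2 = O2*3.76*22.4 = 0.09691667*3.76*22.4 = 8.16271 Nm^3
Total per kg = 1.63333 + 1.07520 + 8.16271 = 10.87124 Nm^3
Total = 10.87124 * 2.3 = 25.00 Nm^3


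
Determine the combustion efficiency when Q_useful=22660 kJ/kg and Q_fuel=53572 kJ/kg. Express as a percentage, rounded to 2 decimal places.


Efficiency = (Q_useful / Q_fuel) * 100
Efficiency = (22660 / 53572) * 100
Efficiency = 0.4230 * 100 = 42.30%


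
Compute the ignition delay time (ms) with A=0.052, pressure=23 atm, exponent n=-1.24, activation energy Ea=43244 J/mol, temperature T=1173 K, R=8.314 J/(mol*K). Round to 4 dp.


tau = A * P^n * exp(Ea/(R*T))
P^n = 23^(-1.24) = 0.02048601
Ea/(R*T) = 43244/(8.314*1173) = 4.434226
exp(Ea/(R*T)) = 84.286864
tau = 0.052 * 0.02048601 * 84.286864 = 0.0898 ms


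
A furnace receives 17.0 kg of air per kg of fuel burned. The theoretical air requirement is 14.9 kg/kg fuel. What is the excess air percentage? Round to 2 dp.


Excess air = actual - stoichiometric = 17.0 - 14.9 = 2.10 kg/kg fuel
Excess air % = (excess / stoich) * 100 = (2.10 / 14.9) * 100 = 14.09%


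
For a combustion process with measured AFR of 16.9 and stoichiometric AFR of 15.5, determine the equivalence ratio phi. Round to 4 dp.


phi = AFR_stoich / AFR_actual
phi = 15.5 / 16.9 = 0.9172


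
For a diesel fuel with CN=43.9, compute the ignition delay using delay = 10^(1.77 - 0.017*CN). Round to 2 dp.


delay = 10^(1.77 - 0.017*CN)
Exponent = 1.77 - 0.017*43.9 = 1.0237
delay = 10^1.0237 = 10.56 ms


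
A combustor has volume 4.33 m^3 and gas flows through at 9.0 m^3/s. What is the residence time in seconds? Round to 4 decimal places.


tau = V / Q_flow
tau = 4.33 / 9.0 = 0.4811 s


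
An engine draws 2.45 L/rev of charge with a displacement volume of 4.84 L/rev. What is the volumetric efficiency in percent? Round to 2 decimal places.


eta_v = (V_actual / V_disp) * 100
Ratio = 2.45 / 4.84 = 0.5062
eta_v = 0.5062 * 100 = 50.62%


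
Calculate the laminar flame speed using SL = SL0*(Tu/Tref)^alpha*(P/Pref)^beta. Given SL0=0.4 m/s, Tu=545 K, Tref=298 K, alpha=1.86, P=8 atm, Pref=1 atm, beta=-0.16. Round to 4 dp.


SL = SL0 * (Tu/Tref)^alpha * (P/Pref)^beta
T ratio = 545/298 = 1.82885906
(T ratio)^alpha = 1.82885906^1.86 = 3.073656
(P/Pref)^beta = 8^(-0.16) = 0.716978
SL = 0.4 * 3.073656 * 0.716978 = 0.8815 m/s


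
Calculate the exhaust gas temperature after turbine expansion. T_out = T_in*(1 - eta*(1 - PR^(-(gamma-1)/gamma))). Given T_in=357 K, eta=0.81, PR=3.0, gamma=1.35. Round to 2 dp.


T_out = T_in * (1 - eta * (1 - PR^(-(gamma-1)/gamma)))
Exponent = -(1.35-1)/1.35 = -0.25925926
PR^exp = 3.0^(-0.25925926) = 0.75214556
Factor = 1 - 0.81*(1 - 0.75214556) = 0.79923790
T_out = 357 * 0.79923790 = 285.33 K


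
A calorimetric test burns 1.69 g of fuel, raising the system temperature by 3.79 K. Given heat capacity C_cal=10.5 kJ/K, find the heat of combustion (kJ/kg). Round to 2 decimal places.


Hc = C_cal * delta_T / m_fuel
Q_released = 10.5 * 3.79 = 39.7950 kJ
m_fuel = 1.69 g = 1.69/1000 kg = 0.001690 kg
Hc = 39.7950 / 0.001690 = 23547.34 kJ/kg


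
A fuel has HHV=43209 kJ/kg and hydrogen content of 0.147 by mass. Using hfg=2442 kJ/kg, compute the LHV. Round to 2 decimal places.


LHV = HHV - hfg * 9 * H
Water correction = 2442 * 9 * 0.147 = 3230.766 kJ/kg
LHV = 43209 - 3230.766 = 39978.23 kJ/kg


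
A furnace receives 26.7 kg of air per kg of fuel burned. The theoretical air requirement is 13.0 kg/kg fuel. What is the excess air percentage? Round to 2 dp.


Excess air = actual - stoichiometric = 26.7 - 13.0 = 13.70 kg/kg fuel
Excess air % = (excess / stoich) * 100 = (13.70 / 13.0) * 100 = 105.38%


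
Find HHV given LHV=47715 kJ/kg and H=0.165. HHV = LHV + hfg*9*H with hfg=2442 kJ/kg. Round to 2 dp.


HHV = LHV + hfg * 9 * H
Water addition = 2442 * 9 * 0.165 = 3626.370 kJ/kg
HHV = 47715 + 3626.370 = 51341.37 kJ/kg


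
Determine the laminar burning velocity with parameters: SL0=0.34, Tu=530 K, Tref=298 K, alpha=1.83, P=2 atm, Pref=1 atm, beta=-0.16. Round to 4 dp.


SL = SL0 * (Tu/Tref)^alpha * (P/Pref)^beta
T ratio = 530/298 = 1.77852349
(T ratio)^alpha = 1.77852349^1.83 = 2.868198
(P/Pref)^beta = 2^(-0.16) = 0.895025
SL = 0.34 * 2.868198 * 0.895025 = 0.8728 m/s


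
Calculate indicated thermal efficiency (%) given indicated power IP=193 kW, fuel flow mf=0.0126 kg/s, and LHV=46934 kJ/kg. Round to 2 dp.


eta_ith = (IP / (mf * LHV)) * 100
Denominator = 0.0126 * 46934 = 591.3684 kW
eta_ith = (193 / 591.3684) * 100 = 32.64%


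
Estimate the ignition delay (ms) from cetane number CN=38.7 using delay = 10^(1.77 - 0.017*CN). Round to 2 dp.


delay = 10^(1.77 - 0.017*CN)
Exponent = 1.77 - 0.017*38.7 = 1.1121
delay = 10^1.1121 = 12.94 ms


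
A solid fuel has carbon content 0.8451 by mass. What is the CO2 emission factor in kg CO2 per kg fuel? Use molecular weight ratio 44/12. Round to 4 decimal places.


EF = C_frac * (M_CO2 / M_C)
EF = 0.8451 * (44/12)
EF = 0.8451 * 3.666667 = 3.0987 kg_CO2/kg_fuel


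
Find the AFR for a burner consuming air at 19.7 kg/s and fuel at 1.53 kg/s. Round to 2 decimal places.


AFR = m_air / m_fuel
AFR = 19.7 / 1.53 = 12.88


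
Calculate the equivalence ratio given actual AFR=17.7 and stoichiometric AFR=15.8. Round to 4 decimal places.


phi = AFR_stoich / AFR_actual
phi = 15.8 / 17.7 = 0.8927


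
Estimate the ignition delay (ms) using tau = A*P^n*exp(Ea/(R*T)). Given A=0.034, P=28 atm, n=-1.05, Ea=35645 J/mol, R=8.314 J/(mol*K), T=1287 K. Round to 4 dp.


tau = A * P^n * exp(Ea/(R*T))
P^n = 28^(-1.05) = 0.03023320
Ea/(R*T) = 35645/(8.314*1287) = 3.331272
exp(Ea/(R*T)) = 27.973893
tau = 0.034 * 0.03023320 * 27.973893 = 0.0288 ms


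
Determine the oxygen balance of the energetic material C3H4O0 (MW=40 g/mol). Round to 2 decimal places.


OB = -1600 * (2C + H/2 - O) / MW
Inner = 2*3 + 4/2 - 0 = 8.00
OB = -1600 * 8.00 / 40 = -320.00%


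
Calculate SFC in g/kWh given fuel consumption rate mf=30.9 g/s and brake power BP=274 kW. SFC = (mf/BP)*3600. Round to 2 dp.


SFC = (mf / BP) * 3600
Rate = 30.9 / 274 = 0.112774 g/(s*kW)
SFC = 0.112774 * 3600 = 405.99 g/kWh


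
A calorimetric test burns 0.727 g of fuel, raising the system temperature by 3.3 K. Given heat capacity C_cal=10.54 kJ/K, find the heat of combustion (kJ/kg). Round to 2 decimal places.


Hc = C_cal * delta_T / m_fuel
Q_released = 10.54 * 3.3 = 34.7820 kJ
m_fuel = 0.727 g = 0.727/1000 kg = 0.000727 kg
Hc = 34.7820 / 0.000727 = 47843.19 kJ/kg


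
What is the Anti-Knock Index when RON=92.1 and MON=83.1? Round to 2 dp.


AKI = (RON + MON) / 2
AKI = (92.1 + 83.1) / 2
AKI = 175.2 / 2 = 87.60


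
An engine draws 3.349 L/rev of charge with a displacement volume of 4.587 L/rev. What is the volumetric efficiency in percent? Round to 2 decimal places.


eta_v = (V_actual / V_disp) * 100
Ratio = 3.349 / 4.587 = 0.7301
eta_v = 0.7301 * 100 = 73.01%


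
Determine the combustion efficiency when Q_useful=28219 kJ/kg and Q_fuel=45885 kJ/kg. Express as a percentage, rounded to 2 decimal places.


Efficiency = (Q_useful / Q_fuel) * 100
Efficiency = (28219 / 45885) * 100
Efficiency = 0.6150 * 100 = 61.50%


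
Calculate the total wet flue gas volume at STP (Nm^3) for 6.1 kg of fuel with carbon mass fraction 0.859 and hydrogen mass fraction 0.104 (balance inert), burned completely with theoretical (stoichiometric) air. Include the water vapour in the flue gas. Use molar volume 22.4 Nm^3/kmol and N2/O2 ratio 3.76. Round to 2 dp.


Per kg fuel: CO2 = (C/12 kmol)*22.4 = (0.859/12)*22.4 = 1.60347 Nm^3
Per kg fuel: H2O = (H/2 kmol)*22.4 = (0.104/2)*22.4 = 1.16480 Nm^3
O2 needed per kg fuel = C/12 + H/4 = 0.859/12 + 0.104/4 = 0.09758333 kmol
Per kg fuel: N2 = O2*3.76*22.4 = 0.09758333*3.76*22.4 = 8.21886 Nm^3
Total per kg = 1.60347 + 1.16480 + 8.21886 = 10.98713 Nm^3
Total = 10.98713 * 6.1 = 67.02 Nm^3


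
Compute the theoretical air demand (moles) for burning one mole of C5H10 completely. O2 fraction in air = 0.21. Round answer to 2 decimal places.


Balanced combustion: C5H10 + 7.5 O2 -> 5 CO2 + 5 H2O
O2 needed = C + H/4 = 5 + 10/4 = 7.50 moles
Air moles = O2 / 0.21 = 7.50 / 0.21 = 35.71 moles air


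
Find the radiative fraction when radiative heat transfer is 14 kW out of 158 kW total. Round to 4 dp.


f_rad = Q_rad / Q_total
f_rad = 14 / 158 = 0.0886


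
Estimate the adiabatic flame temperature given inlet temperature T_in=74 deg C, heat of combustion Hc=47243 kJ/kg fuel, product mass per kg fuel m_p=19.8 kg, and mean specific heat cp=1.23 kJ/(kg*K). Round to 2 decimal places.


T_ad = T_in + Hc / (m_p * cp)
Denominator = 19.8 * 1.23 = 24.3540
Temperature rise = 47243 / 24.3540 = 1939.85 K
T_ad = 74 + 1939.85 = 2013.85 deg C


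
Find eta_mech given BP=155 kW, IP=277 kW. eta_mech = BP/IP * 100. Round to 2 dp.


eta_mech = (BP / IP) * 100
Ratio = 155 / 277 = 0.5596
eta_mech = 0.5596 * 100 = 55.96%


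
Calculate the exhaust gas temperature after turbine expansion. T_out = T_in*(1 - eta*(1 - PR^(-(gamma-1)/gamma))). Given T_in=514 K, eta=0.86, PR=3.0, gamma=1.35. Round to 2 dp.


T_out = T_in * (1 - eta * (1 - PR^(-(gamma-1)/gamma)))
Exponent = -(1.35-1)/1.35 = -0.25925926
PR^exp = 3.0^(-0.25925926) = 0.75214556
Factor = 1 - 0.86*(1 - 0.75214556) = 0.78684518
T_out = 514 * 0.78684518 = 404.44 K


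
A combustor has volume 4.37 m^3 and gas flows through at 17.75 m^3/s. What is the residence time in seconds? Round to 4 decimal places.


tau = V / Q_flow
tau = 4.37 / 17.75 = 0.2462 s


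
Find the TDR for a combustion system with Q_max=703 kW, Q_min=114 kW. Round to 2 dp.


TDR = Q_max / Q_min
TDR = 703 / 114 = 6.17


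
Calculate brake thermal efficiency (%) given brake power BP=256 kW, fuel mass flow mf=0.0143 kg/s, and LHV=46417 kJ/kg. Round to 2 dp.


eta_BTE = (BP / (mf * LHV)) * 100
Denominator = 0.0143 * 46417 = 663.7631 kW
eta_BTE = (256 / 663.7631) * 100 = 38.57%


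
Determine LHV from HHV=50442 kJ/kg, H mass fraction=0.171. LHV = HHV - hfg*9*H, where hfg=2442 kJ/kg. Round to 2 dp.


LHV = HHV - hfg * 9 * H
Water correction = 2442 * 9 * 0.171 = 3758.238 kJ/kg
LHV = 50442 - 3758.238 = 46683.76 kJ/kg


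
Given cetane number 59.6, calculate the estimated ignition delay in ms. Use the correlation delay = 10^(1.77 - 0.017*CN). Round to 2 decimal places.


delay = 10^(1.77 - 0.017*CN)
Exponent = 1.77 - 0.017*59.6 = 0.7568
delay = 10^0.7568 = 5.71 ms


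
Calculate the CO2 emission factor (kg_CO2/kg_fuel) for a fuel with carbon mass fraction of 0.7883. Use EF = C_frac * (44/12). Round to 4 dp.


EF = C_frac * (M_CO2 / M_C)
EF = 0.7883 * (44/12)
EF = 0.7883 * 3.666667 = 2.8904 kg_CO2/kg_fuel


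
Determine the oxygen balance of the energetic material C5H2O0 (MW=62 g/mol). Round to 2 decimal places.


OB = -1600 * (2C + H/2 - O) / MW
Inner = 2*5 + 2/2 - 0 = 11.00
OB = -1600 * 11.00 / 62 = -283.87%


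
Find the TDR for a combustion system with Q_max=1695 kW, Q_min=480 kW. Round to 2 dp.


TDR = Q_max / Q_min
TDR = 1695 / 480 = 3.53


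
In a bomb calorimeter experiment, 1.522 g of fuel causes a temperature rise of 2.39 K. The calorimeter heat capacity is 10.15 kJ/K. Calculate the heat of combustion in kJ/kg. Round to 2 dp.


Hc = C_cal * delta_T / m_fuel
Q_released = 10.15 * 2.39 = 24.2585 kJ
m_fuel = 1.522 g = 1.522/1000 kg = 0.001522 kg
Hc = 24.2585 / 0.001522 = 15938.57 kJ/kg


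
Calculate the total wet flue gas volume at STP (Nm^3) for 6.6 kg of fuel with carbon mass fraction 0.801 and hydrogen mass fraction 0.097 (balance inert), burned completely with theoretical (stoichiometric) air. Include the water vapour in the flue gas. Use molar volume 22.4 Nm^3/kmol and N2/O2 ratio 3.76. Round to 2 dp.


Per kg fuel: CO2 = (C/12 kmol)*22.4 = (0.801/12)*22.4 = 1.49520 Nm^3
Per kg fuel: H2O = (H/2 kmol)*22.4 = (0.097/2)*22.4 = 1.08640 Nm^3
O2 needed per kg fuel = C/12 + H/4 = 0.801/12 + 0.097/4 = 0.09100000 kmol
Per kg fuel: N2 = O2*3.76*22.4 = 0.09100000*3.76*22.4 = 7.66438 Nm^3
Total per kg = 1.49520 + 1.08640 + 7.66438 = 10.24598 Nm^3
Total = 10.24598 * 6.6 = 67.62 Nm^3


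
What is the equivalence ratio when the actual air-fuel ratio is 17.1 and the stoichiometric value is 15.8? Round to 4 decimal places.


phi = AFR_stoich / AFR_actual
phi = 15.8 / 17.1 = 0.9240


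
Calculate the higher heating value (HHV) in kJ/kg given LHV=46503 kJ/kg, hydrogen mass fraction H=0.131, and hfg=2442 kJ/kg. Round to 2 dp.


HHV = LHV + hfg * 9 * H
Water addition = 2442 * 9 * 0.131 = 2879.118 kJ/kg
HHV = 46503 + 2879.118 = 49382.12 kJ/kg


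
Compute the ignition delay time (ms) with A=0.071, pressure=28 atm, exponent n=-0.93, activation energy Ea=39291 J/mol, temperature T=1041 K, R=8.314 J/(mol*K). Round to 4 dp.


tau = A * P^n * exp(Ea/(R*T))
P^n = 28^(-0.93) = 0.04509652
Ea/(R*T) = 39291/(8.314*1041) = 4.539754
exp(Ea/(R*T)) = 93.667767
tau = 0.071 * 0.04509652 * 93.667767 = 0.2999 ms


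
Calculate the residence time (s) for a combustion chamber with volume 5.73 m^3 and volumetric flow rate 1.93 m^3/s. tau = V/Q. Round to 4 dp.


tau = V / Q_flow
tau = 5.73 / 1.93 = 2.9689 s


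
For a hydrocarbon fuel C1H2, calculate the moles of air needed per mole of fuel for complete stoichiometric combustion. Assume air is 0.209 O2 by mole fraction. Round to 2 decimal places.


Balanced combustion: C1H2 + 1.5 O2 -> 1 CO2 + 1 H2O
O2 needed = C + H/4 = 1 + 2/4 = 1.50 moles
Air moles = O2 / 0.209 = 1.50 / 0.209 = 7.18 moles air


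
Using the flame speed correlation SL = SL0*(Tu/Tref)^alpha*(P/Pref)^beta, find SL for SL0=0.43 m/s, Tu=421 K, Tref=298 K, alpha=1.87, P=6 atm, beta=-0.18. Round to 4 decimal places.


SL = SL0 * (Tu/Tref)^alpha * (P/Pref)^beta
T ratio = 421/298 = 1.41275168
(T ratio)^alpha = 1.41275168^1.87 = 1.908197
(P/Pref)^beta = 6^(-0.18) = 0.724324
SL = 0.43 * 1.908197 * 0.724324 = 0.5943 m/s


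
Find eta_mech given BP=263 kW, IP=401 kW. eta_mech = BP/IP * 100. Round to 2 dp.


eta_mech = (BP / IP) * 100
Ratio = 263 / 401 = 0.6559
eta_mech = 0.6559 * 100 = 65.59%


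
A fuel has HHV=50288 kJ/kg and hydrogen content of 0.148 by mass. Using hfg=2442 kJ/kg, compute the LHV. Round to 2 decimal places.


LHV = HHV - hfg * 9 * H
Water correction = 2442 * 9 * 0.148 = 3252.744 kJ/kg
LHV = 50288 - 3252.744 = 47035.26 kJ/kg


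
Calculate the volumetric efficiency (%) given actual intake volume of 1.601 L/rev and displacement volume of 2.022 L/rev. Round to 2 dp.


eta_v = (V_actual / V_disp) * 100
Ratio = 1.601 / 2.022 = 0.7918
eta_v = 0.7918 * 100 = 79.18%


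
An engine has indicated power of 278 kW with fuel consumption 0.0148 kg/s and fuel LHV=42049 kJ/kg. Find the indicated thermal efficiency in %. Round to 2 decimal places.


eta_ith = (IP / (mf * LHV)) * 100
Denominator = 0.0148 * 42049 = 622.3252 kW
eta_ith = (278 / 622.3252) * 100 = 44.67%


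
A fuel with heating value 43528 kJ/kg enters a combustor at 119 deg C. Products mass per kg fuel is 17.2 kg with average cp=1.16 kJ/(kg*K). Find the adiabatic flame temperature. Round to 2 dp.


T_ad = T_in + Hc / (m_p * cp)
Denominator = 17.2 * 1.16 = 19.9520
Temperature rise = 43528 / 19.9520 = 2181.64 K
T_ad = 119 + 2181.64 = 2300.64 deg C


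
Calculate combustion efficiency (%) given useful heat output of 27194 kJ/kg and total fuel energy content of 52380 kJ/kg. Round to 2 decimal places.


Efficiency = (Q_useful / Q_fuel) * 100
Efficiency = (27194 / 52380) * 100
Efficiency = 0.5192 * 100 = 51.92%


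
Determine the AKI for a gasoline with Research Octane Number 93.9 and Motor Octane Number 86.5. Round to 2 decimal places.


AKI = (RON + MON) / 2
AKI = (93.9 + 86.5) / 2
AKI = 180.4 / 2 = 90.20


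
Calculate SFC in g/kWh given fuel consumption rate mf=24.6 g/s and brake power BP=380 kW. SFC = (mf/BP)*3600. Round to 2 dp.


SFC = (mf / BP) * 3600
Rate = 24.6 / 380 = 0.064737 g/(s*kW)
SFC = 0.064737 * 3600 = 233.05 g/kWh


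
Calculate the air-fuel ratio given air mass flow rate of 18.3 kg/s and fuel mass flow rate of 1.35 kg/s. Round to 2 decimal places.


AFR = m_air / m_fuel
AFR = 18.3 / 1.35 = 13.56


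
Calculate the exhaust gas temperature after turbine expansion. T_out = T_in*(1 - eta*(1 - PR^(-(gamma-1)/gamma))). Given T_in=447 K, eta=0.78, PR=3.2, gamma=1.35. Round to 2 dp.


T_out = T_in * (1 - eta * (1 - PR^(-(gamma-1)/gamma)))
Exponent = -(1.35-1)/1.35 = -0.25925926
PR^exp = 3.2^(-0.25925926) = 0.73966521
Factor = 1 - 0.78*(1 - 0.73966521) = 0.79693886
T_out = 447 * 0.79693886 = 356.23 K


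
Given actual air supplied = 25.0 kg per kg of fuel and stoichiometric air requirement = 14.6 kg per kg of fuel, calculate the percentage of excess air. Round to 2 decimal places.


Excess air = actual - stoichiometric = 25.0 - 14.6 = 10.40 kg/kg fuel
Excess air % = (excess / stoich) * 100 = (10.40 / 14.6) * 100 = 71.23%


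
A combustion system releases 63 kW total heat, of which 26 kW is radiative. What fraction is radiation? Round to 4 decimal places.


f_rad = Q_rad / Q_total
f_rad = 26 / 63 = 0.4127


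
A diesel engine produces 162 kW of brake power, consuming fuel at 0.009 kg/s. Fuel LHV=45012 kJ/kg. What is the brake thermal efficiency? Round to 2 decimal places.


eta_BTE = (BP / (mf * LHV)) * 100
Denominator = 0.009 * 45012 = 405.1080 kW
eta_BTE = (162 / 405.1080) * 100 = 39.99%


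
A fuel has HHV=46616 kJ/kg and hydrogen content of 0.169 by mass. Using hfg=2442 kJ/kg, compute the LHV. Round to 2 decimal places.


LHV = HHV - hfg * 9 * H
Water correction = 2442 * 9 * 0.169 = 3714.282 kJ/kg
LHV = 46616 - 3714.282 = 42901.72 kJ/kg


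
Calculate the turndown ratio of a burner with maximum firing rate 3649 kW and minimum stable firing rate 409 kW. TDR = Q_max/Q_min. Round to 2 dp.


TDR = Q_max / Q_min
TDR = 3649 / 409 = 8.92


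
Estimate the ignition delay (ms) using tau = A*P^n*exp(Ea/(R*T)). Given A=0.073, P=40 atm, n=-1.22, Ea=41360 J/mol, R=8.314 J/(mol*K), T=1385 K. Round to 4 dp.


tau = A * P^n * exp(Ea/(R*T))
P^n = 40^(-1.22) = 0.01110419
Ea/(R*T) = 41360/(8.314*1385) = 3.591871
exp(Ea/(R*T)) = 36.301935
tau = 0.073 * 0.01110419 * 36.301935 = 0.0294 ms


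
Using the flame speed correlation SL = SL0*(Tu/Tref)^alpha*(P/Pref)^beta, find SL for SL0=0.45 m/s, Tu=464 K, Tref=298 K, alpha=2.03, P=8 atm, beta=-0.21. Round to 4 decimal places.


SL = SL0 * (Tu/Tref)^alpha * (P/Pref)^beta
T ratio = 464/298 = 1.55704698
(T ratio)^alpha = 1.55704698^2.03 = 2.456815
(P/Pref)^beta = 8^(-0.21) = 0.646176
SL = 0.45 * 2.456815 * 0.646176 = 0.7144 m/s


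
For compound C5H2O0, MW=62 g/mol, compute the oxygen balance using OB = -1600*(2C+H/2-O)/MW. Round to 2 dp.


OB = -1600 * (2C + H/2 - O) / MW
Inner = 2*5 + 2/2 - 0 = 11.00
OB = -1600 * 11.00 / 62 = -283.87%


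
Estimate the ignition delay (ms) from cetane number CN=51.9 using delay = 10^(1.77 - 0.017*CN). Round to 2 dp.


delay = 10^(1.77 - 0.017*CN)
Exponent = 1.77 - 0.017*51.9 = 0.8877
delay = 10^0.8877 = 7.72 ms


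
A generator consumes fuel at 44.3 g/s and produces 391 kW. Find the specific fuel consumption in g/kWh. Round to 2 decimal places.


SFC = (mf / BP) * 3600
Rate = 44.3 / 391 = 0.113299 g/(s*kW)
SFC = 0.113299 * 3600 = 407.88 g/kWh


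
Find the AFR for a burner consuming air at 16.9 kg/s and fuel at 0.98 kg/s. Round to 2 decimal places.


AFR = m_air / m_fuel
AFR = 16.9 / 0.98 = 17.24


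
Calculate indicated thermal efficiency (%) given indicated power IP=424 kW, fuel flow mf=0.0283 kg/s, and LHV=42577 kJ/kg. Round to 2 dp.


eta_ith = (IP / (mf * LHV)) * 100
Denominator = 0.0283 * 42577 = 1204.9291 kW
eta_ith = (424 / 1204.9291) * 100 = 35.19%


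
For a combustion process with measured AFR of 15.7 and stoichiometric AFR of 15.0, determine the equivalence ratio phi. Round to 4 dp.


phi = AFR_stoich / AFR_actual
phi = 15.0 / 15.7 = 0.9554


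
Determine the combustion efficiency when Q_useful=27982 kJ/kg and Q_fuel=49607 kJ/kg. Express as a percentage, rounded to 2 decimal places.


Efficiency = (Q_useful / Q_fuel) * 100
Efficiency = (27982 / 49607) * 100
Efficiency = 0.5641 * 100 = 56.41%


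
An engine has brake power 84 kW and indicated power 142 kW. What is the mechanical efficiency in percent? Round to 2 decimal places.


eta_mech = (BP / IP) * 100
Ratio = 84 / 142 = 0.5915
eta_mech = 0.5915 * 100 = 59.15%


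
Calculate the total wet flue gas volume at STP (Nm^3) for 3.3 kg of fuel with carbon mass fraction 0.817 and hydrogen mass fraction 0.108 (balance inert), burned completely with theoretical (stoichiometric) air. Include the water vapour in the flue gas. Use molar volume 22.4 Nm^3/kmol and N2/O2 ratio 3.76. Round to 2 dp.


Per kg fuel: CO2 = (C/12 kmol)*22.4 = (0.817/12)*22.4 = 1.52507 Nm^3
Per kg fuel: H2O = (H/2 kmol)*22.4 = (0.108/2)*22.4 = 1.20960 Nm^3
O2 needed per kg fuel = C/12 + H/4 = 0.817/12 + 0.108/4 = 0.09508333 kmol
Per kg fuel: N2 = O2*3.76*22.4 = 0.09508333*3.76*22.4 = 8.00830 Nm^3
Total per kg = 1.52507 + 1.20960 + 8.00830 = 10.74297 Nm^3
Total = 10.74297 * 3.3 = 35.45 Nm^3


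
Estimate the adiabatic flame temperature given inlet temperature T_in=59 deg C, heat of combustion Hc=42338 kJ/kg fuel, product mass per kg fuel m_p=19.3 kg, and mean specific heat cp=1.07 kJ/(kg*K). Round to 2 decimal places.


T_ad = T_in + Hc / (m_p * cp)
Denominator = 19.3 * 1.07 = 20.6510
Temperature rise = 42338 / 20.6510 = 2050.17 K
T_ad = 59 + 2050.17 = 2109.17 deg C


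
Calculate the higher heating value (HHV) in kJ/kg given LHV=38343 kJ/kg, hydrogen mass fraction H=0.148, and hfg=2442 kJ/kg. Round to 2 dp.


HHV = LHV + hfg * 9 * H
Water addition = 2442 * 9 * 0.148 = 3252.744 kJ/kg
HHV = 38343 + 3252.744 = 41595.74 kJ/kg


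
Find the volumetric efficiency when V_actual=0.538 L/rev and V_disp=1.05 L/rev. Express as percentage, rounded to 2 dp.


eta_v = (V_actual / V_disp) * 100
Ratio = 0.538 / 1.05 = 0.5124
eta_v = 0.5124 * 100 = 51.24%


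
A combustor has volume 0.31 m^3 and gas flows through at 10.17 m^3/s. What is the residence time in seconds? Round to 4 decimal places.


tau = V / Q_flow
tau = 0.31 / 10.17 = 0.0305 s


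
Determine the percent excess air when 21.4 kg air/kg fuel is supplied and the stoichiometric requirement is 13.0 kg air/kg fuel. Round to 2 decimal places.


Excess air = actual - stoichiometric = 21.4 - 13.0 = 8.40 kg/kg fuel
Excess air % = (excess / stoich) * 100 = (8.40 / 13.0) * 100 = 64.62%


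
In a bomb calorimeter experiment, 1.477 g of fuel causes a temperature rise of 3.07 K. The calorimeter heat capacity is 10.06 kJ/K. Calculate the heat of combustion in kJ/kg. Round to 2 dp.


Hc = C_cal * delta_T / m_fuel
Q_released = 10.06 * 3.07 = 30.8842 kJ
m_fuel = 1.477 g = 1.477/1000 kg = 0.001477 kg
Hc = 30.8842 / 0.001477 = 20910.09 kJ/kg


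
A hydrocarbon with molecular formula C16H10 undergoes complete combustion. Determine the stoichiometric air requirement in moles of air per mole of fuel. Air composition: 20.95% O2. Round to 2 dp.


Balanced combustion: C16H10 + 18.5 O2 -> 16 CO2 + 5 H2O
O2 needed = C + H/4 = 16 + 10/4 = 18.50 moles
Air moles = O2 / 0.2095 = 18.50 / 0.2095 = 88.31 moles air


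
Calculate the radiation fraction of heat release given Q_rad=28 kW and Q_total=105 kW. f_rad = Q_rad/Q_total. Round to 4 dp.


f_rad = Q_rad / Q_total
f_rad = 28 / 105 = 0.2667


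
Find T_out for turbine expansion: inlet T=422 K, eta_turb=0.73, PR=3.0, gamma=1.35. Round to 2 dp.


T_out = T_in * (1 - eta * (1 - PR^(-(gamma-1)/gamma)))
Exponent = -(1.35-1)/1.35 = -0.25925926
PR^exp = 3.0^(-0.25925926) = 0.75214556
Factor = 1 - 0.73*(1 - 0.75214556) = 0.81906626
T_out = 422 * 0.81906626 = 345.65 K


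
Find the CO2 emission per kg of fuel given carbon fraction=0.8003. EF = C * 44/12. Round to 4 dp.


EF = C_frac * (M_CO2 / M_C)
EF = 0.8003 * (44/12)
EF = 0.8003 * 3.666667 = 2.9344 kg_CO2/kg_fuel


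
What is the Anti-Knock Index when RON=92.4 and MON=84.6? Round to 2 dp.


AKI = (RON + MON) / 2
AKI = (92.4 + 84.6) / 2
AKI = 177.0 / 2 = 88.50


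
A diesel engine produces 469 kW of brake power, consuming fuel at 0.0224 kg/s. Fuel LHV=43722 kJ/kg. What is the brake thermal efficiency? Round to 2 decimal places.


eta_BTE = (BP / (mf * LHV)) * 100
Denominator = 0.0224 * 43722 = 979.3728 kW
eta_BTE = (469 / 979.3728) * 100 = 47.89%


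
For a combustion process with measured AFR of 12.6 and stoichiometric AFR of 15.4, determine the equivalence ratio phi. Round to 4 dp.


phi = AFR_stoich / AFR_actual
phi = 15.4 / 12.6 = 1.2222


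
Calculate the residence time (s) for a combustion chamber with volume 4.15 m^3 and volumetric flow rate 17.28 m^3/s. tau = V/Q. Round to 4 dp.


tau = V / Q_flow
tau = 4.15 / 17.28 = 0.2402 s


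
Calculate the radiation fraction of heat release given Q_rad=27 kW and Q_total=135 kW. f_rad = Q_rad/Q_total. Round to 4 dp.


f_rad = Q_rad / Q_total
f_rad = 27 / 135 = 0.2000


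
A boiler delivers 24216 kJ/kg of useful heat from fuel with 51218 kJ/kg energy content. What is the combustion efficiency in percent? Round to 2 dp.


Efficiency = (Q_useful / Q_fuel) * 100
Efficiency = (24216 / 51218) * 100
Efficiency = 0.4728 * 100 = 47.28%


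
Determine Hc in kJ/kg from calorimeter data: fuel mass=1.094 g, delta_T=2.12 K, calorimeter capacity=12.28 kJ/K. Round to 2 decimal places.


Hc = C_cal * delta_T / m_fuel
Q_released = 12.28 * 2.12 = 26.0336 kJ
m_fuel = 1.094 g = 1.094/1000 kg = 0.001094 kg
Hc = 26.0336 / 0.001094 = 23796.71 kJ/kg


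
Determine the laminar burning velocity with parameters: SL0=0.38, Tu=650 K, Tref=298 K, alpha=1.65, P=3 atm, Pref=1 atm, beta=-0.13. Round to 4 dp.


SL = SL0 * (Tu/Tref)^alpha * (P/Pref)^beta
T ratio = 650/298 = 2.18120805
(T ratio)^alpha = 2.18120805^1.65 = 3.621181
(P/Pref)^beta = 3^(-0.13) = 0.866910
SL = 0.38 * 3.621181 * 0.866910 = 1.1929 m/s


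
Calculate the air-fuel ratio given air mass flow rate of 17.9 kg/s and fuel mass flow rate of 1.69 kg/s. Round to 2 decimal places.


AFR = m_air / m_fuel
AFR = 17.9 / 1.69 = 10.59


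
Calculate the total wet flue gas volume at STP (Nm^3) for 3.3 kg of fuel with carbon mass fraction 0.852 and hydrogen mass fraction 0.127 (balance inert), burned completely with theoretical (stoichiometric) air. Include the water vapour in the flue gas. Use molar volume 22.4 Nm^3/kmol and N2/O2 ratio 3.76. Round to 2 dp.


Per kg fuel: CO2 = (C/12 kmol)*22.4 = (0.852/12)*22.4 = 1.59040 Nm^3
Per kg fuel: H2O = (H/2 kmol)*22.4 = (0.127/2)*22.4 = 1.42240 Nm^3
O2 needed per kg fuel = C/12 + H/4 = 0.852/12 + 0.127/4 = 0.10275000 kmol
Per kg fuel: N2 = O2*3.76*22.4 = 0.10275000*3.76*22.4 = 8.65402 Nm^3
Total per kg = 1.59040 + 1.42240 + 8.65402 = 11.66682 Nm^3
Total = 11.66682 * 3.3 = 38.50 Nm^3


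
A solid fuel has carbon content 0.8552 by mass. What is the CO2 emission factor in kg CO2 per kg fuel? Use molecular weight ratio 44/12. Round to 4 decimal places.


EF = C_frac * (M_CO2 / M_C)
EF = 0.8552 * (44/12)
EF = 0.8552 * 3.666667 = 3.1357 kg_CO2/kg_fuel


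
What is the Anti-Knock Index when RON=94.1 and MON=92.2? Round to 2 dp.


AKI = (RON + MON) / 2
AKI = (94.1 + 92.2) / 2
AKI = 186.3 / 2 = 93.15


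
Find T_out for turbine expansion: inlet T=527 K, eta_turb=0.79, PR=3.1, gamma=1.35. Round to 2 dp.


T_out = T_in * (1 - eta * (1 - PR^(-(gamma-1)/gamma)))
Exponent = -(1.35-1)/1.35 = -0.25925926
PR^exp = 3.1^(-0.25925926) = 0.74577862
Factor = 1 - 0.79*(1 - 0.74577862) = 0.79916511
T_out = 527 * 0.79916511 = 421.16 K


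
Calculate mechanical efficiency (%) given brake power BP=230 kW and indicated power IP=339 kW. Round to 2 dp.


eta_mech = (BP / IP) * 100
Ratio = 230 / 339 = 0.6785
eta_mech = 0.6785 * 100 = 67.85%


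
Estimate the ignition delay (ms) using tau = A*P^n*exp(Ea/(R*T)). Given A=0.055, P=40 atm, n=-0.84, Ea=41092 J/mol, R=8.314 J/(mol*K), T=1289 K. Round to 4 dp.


tau = A * P^n * exp(Ea/(R*T))
P^n = 40^(-0.84) = 0.04510967
Ea/(R*T) = 41092/(8.314*1289) = 3.834373
exp(Ea/(R*T)) = 46.264404
tau = 0.055 * 0.04510967 * 46.264404 = 0.1148 ms


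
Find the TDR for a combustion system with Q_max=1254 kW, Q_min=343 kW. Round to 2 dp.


TDR = Q_max / Q_min
TDR = 1254 / 343 = 3.66


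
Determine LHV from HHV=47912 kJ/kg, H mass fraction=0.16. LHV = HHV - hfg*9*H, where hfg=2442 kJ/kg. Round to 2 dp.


LHV = HHV - hfg * 9 * H
Water correction = 2442 * 9 * 0.16 = 3516.480 kJ/kg
LHV = 47912 - 3516.480 = 44395.52 kJ/kg


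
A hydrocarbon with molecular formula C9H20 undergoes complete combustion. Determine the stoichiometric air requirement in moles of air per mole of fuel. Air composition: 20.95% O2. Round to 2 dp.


Balanced combustion: C9H20 + 14 O2 -> 9 CO2 + 10 H2O
O2 needed = C + H/4 = 9 + 20/4 = 14.00 moles
Air moles = O2 / 0.2095 = 14.00 / 0.2095 = 66.83 moles air


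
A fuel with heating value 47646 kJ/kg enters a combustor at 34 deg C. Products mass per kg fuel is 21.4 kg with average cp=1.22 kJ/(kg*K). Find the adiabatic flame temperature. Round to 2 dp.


T_ad = T_in + Hc / (m_p * cp)
Denominator = 21.4 * 1.22 = 26.1080
Temperature rise = 47646 / 26.1080 = 1824.96 K
T_ad = 34 + 1824.96 = 1858.96 deg C


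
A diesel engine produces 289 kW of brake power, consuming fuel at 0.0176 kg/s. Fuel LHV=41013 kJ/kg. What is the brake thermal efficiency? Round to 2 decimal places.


eta_BTE = (BP / (mf * LHV)) * 100
Denominator = 0.0176 * 41013 = 721.8288 kW
eta_BTE = (289 / 721.8288) * 100 = 40.04%


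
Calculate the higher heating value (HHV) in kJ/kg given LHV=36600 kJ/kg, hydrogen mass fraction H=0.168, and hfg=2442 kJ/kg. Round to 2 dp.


HHV = LHV + hfg * 9 * H
Water addition = 2442 * 9 * 0.168 = 3692.304 kJ/kg
HHV = 36600 + 3692.304 = 40292.30 kJ/kg


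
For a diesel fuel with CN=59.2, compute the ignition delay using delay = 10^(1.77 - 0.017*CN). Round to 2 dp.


delay = 10^(1.77 - 0.017*CN)
Exponent = 1.77 - 0.017*59.2 = 0.7636
delay = 10^0.7636 = 5.80 ms


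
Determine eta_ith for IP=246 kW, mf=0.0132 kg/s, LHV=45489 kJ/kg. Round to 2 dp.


eta_ith = (IP / (mf * LHV)) * 100
Denominator = 0.0132 * 45489 = 600.4548 kW
eta_ith = (246 / 600.4548) * 100 = 40.97%


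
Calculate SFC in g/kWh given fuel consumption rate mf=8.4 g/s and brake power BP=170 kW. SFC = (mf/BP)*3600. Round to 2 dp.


SFC = (mf / BP) * 3600
Rate = 8.4 / 170 = 0.049412 g/(s*kW)
SFC = 0.049412 * 3600 = 177.88 g/kWh


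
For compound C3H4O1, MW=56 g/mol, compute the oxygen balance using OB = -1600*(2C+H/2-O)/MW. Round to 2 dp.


OB = -1600 * (2C + H/2 - O) / MW
Inner = 2*3 + 4/2 - 1 = 7.00
OB = -1600 * 7.00 / 56 = -200.00%


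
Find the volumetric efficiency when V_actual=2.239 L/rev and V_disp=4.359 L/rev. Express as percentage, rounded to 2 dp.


eta_v = (V_actual / V_disp) * 100
Ratio = 2.239 / 4.359 = 0.5136
eta_v = 0.5136 * 100 = 51.36%


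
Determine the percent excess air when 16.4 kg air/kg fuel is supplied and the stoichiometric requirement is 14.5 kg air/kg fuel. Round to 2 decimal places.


Excess air = actual - stoichiometric = 16.4 - 14.5 = 1.90 kg/kg fuel
Excess air % = (excess / stoich) * 100 = (1.90 / 14.5) * 100 = 13.10%


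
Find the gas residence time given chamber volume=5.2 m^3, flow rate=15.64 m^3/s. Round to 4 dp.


tau = V / Q_flow
tau = 5.2 / 15.64 = 0.3325 s


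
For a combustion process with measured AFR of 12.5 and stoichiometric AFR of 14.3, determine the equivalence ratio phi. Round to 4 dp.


phi = AFR_stoich / AFR_actual
phi = 14.3 / 12.5 = 1.1440


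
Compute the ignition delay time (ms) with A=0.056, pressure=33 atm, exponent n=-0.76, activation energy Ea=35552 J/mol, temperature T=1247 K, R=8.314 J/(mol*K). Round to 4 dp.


tau = A * P^n * exp(Ea/(R*T))
P^n = 33^(-0.76) = 0.07013413
Ea/(R*T) = 35552/(8.314*1247) = 3.429159
exp(Ea/(R*T)) = 30.850672
tau = 0.056 * 0.07013413 * 30.850672 = 0.1212 ms


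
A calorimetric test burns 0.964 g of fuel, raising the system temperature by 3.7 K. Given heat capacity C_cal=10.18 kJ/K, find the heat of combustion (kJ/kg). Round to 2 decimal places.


Hc = C_cal * delta_T / m_fuel
Q_released = 10.18 * 3.7 = 37.6660 kJ
m_fuel = 0.964 g = 0.964/1000 kg = 0.000964 kg
Hc = 37.6660 / 0.000964 = 39072.61 kJ/kg


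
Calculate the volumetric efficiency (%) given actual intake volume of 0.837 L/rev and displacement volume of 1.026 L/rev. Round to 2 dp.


eta_v = (V_actual / V_disp) * 100
Ratio = 0.837 / 1.026 = 0.8158
eta_v = 0.8158 * 100 = 81.58%


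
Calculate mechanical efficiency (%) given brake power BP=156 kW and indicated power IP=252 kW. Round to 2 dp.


eta_mech = (BP / IP) * 100
Ratio = 156 / 252 = 0.6190
eta_mech = 0.6190 * 100 = 61.90%


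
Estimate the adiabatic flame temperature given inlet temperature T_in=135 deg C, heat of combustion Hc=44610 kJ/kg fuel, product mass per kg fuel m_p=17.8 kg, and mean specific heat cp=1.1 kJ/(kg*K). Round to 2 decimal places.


T_ad = T_in + Hc / (m_p * cp)
Denominator = 17.8 * 1.1 = 19.5800
Temperature rise = 44610 / 19.5800 = 2278.35 K
T_ad = 135 + 2278.35 = 2413.35 deg C


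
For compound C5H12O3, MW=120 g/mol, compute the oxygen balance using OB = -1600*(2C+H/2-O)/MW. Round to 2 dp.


OB = -1600 * (2C + H/2 - O) / MW
Inner = 2*5 + 12/2 - 3 = 13.00
OB = -1600 * 13.00 / 120 = -173.33%


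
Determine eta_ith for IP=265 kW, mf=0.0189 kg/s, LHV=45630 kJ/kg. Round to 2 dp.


eta_ith = (IP / (mf * LHV)) * 100
Denominator = 0.0189 * 45630 = 862.4070 kW
eta_ith = (265 / 862.4070) * 100 = 30.73%


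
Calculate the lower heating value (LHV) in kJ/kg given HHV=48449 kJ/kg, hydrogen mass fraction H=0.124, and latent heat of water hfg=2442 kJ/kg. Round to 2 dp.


LHV = HHV - hfg * 9 * H
Water correction = 2442 * 9 * 0.124 = 2725.272 kJ/kg
LHV = 48449 - 2725.272 = 45723.73 kJ/kg


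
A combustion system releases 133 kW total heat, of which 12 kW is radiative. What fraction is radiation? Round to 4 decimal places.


f_rad = Q_rad / Q_total
f_rad = 12 / 133 = 0.0902


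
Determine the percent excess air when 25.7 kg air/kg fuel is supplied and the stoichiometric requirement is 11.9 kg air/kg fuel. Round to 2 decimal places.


Excess air = actual - stoichiometric = 25.7 - 11.9 = 13.80 kg/kg fuel
Excess air % = (excess / stoich) * 100 = (13.80 / 11.9) * 100 = 115.97%


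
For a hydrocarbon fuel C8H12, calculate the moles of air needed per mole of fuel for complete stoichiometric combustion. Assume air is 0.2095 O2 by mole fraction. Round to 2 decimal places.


Balanced combustion: C8H12 + 11 O2 -> 8 CO2 + 6 H2O
O2 needed = C + H/4 = 8 + 12/4 = 11.00 moles
Air moles = O2 / 0.2095 = 11.00 / 0.2095 = 52.51 moles air


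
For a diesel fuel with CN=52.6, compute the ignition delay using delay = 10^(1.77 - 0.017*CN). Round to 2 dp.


delay = 10^(1.77 - 0.017*CN)
Exponent = 1.77 - 0.017*52.6 = 0.8758
delay = 10^0.8758 = 7.51 ms


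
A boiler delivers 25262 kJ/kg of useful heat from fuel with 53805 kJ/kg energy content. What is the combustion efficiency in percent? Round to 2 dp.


Efficiency = (Q_useful / Q_fuel) * 100
Efficiency = (25262 / 53805) * 100
Efficiency = 0.4695 * 100 = 46.95%


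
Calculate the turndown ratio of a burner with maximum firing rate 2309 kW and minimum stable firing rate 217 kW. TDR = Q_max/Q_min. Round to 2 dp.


TDR = Q_max / Q_min
TDR = 2309 / 217 = 10.64


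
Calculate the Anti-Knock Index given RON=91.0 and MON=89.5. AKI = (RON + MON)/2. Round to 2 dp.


AKI = (RON + MON) / 2
AKI = (91.0 + 89.5) / 2
AKI = 180.5 / 2 = 90.25


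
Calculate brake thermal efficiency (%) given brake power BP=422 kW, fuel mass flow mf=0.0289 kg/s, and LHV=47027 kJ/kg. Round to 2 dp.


eta_BTE = (BP / (mf * LHV)) * 100
Denominator = 0.0289 * 47027 = 1359.0803 kW
eta_BTE = (422 / 1359.0803) * 100 = 31.05%


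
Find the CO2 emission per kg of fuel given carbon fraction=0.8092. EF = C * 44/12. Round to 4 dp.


EF = C_frac * (M_CO2 / M_C)
EF = 0.8092 * (44/12)
EF = 0.8092 * 3.666667 = 2.9671 kg_CO2/kg_fuel


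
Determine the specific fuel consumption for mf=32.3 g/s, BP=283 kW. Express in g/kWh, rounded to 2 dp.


SFC = (mf / BP) * 3600
Rate = 32.3 / 283 = 0.114134 g/(s*kW)
SFC = 0.114134 * 3600 = 410.88 g/kWh


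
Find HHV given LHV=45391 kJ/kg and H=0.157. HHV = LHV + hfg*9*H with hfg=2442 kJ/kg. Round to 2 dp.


HHV = LHV + hfg * 9 * H
Water addition = 2442 * 9 * 0.157 = 3450.546 kJ/kg
HHV = 45391 + 3450.546 = 48841.55 kJ/kg


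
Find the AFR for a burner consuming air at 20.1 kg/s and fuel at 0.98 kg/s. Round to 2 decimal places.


AFR = m_air / m_fuel
AFR = 20.1 / 0.98 = 20.51


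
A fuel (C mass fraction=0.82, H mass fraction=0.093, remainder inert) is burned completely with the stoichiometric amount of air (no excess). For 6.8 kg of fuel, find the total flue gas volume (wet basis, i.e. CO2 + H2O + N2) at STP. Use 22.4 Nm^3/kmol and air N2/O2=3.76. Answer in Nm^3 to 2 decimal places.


Per kg fuel: CO2 = (C/12 kmol)*22.4 = (0.82/12)*22.4 = 1.53067 Nm^3
Per kg fuel: H2O = (H/2 kmol)*22.4 = (0.093/2)*22.4 = 1.04160 Nm^3
O2 needed per kg fuel = C/12 + H/4 = 0.82/12 + 0.093/4 = 0.09158333 kmol
Per kg fuel: N2 = O2*3.76*22.4 = 0.09158333*3.76*22.4 = 7.71351 Nm^3
Total per kg = 1.53067 + 1.04160 + 7.71351 = 10.28578 Nm^3
Total = 10.28578 * 6.8 = 69.94 Nm^3


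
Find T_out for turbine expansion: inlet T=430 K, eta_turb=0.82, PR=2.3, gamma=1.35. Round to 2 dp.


T_out = T_in * (1 - eta * (1 - PR^(-(gamma-1)/gamma)))
Exponent = -(1.35-1)/1.35 = -0.25925926
PR^exp = 2.3^(-0.25925926) = 0.80578413
Factor = 1 - 0.82*(1 - 0.80578413) = 0.84074299
T_out = 430 * 0.84074299 = 361.52 K


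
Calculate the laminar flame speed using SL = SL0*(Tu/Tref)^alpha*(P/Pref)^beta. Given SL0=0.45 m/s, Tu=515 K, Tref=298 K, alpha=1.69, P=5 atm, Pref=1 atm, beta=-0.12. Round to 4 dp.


SL = SL0 * (Tu/Tref)^alpha * (P/Pref)^beta
T ratio = 515/298 = 1.72818792
(T ratio)^alpha = 1.72818792^1.69 = 2.520744
(P/Pref)^beta = 5^(-0.12) = 0.824373
SL = 0.45 * 2.520744 * 0.824373 = 0.9351 m/s


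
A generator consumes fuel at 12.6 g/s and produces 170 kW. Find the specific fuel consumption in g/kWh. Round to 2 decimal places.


SFC = (mf / BP) * 3600
Rate = 12.6 / 170 = 0.074118 g/(s*kW)
SFC = 0.074118 * 3600 = 266.82 g/kWh


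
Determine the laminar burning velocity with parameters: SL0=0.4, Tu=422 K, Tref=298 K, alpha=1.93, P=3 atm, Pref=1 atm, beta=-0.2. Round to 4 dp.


SL = SL0 * (Tu/Tref)^alpha * (P/Pref)^beta
T ratio = 422/298 = 1.41610738
(T ratio)^alpha = 1.41610738^1.93 = 1.957112
(P/Pref)^beta = 3^(-0.2) = 0.802742
SL = 0.4 * 1.957112 * 0.802742 = 0.6284 m/s


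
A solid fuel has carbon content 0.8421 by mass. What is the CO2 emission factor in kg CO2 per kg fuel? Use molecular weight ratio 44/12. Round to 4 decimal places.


EF = C_frac * (M_CO2 / M_C)
EF = 0.8421 * (44/12)
EF = 0.8421 * 3.666667 = 3.0877 kg_CO2/kg_fuel


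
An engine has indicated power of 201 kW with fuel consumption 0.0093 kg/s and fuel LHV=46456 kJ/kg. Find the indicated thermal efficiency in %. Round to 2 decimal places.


eta_ith = (IP / (mf * LHV)) * 100
Denominator = 0.0093 * 46456 = 432.0408 kW
eta_ith = (201 / 432.0408) * 100 = 46.52%


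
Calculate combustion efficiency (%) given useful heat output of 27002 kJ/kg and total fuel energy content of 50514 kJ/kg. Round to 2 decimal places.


Efficiency = (Q_useful / Q_fuel) * 100
Efficiency = (27002 / 50514) * 100
Efficiency = 0.5345 * 100 = 53.45%
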